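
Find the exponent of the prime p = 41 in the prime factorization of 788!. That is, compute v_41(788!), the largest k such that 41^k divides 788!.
v_41(788!) = 19

Legendre's formula: v_p(n!) = Σ_{k ≥ 1} ⌊n / p^k⌋. For p = 41, n = 788, the terms are:
  ⌊788/41^1⌋ = ⌊788/41⌋ = 19
(the next term ⌊788/41^2⌋ = 0, terminating the sum). Summing: v_41(788!) = 19 = 19.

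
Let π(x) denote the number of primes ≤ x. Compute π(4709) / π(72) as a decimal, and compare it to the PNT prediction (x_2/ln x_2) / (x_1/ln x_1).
π(4709)/π(72) = 635/20 ≈ 31.7500;  PNT prediction ≈ 33.0730.

π(72) = 20 and π(4709) = 635, so π(4709)/π(72) ≈ 31.7500. The PNT-predicted ratio is (4709/ln(4709)) / (72/ln(72)) ≈ 33.0730. The two agree to within a few percent, as expected.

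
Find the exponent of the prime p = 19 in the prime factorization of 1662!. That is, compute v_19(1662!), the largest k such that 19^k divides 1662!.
v_19(1662!) = 91

Legendre's formula: v_p(n!) = Σ_{k ≥ 1} ⌊n / p^k⌋. For p = 19, n = 1662, the terms are:
  ⌊1662/19^1⌋ = ⌊1662/19⌋ = 87
  ⌊1662/19^2⌋ = ⌊1662/361⌋ = 4
(the next term ⌊1662/19^3⌋ = 0, terminating the sum). Summing: v_19(1662!) = 87 + 4 = 91.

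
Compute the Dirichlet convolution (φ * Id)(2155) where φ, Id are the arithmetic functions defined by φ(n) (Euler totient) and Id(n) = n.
(φ * Id)(2155) = 7749

Divisors of 2155: [1, 5, 431, 2155]. For each d | 2155:
  d = 1: φ(1) · Id(2155/1) = 1 · 2155 = 2155
  d = 5: φ(5) · Id(2155/5) = 4 · 431 = 1724
  d = 431: φ(431) · Id(2155/431) = 430 · 5 = 2150
  d = 2155: φ(2155) · Id(2155/2155) = 1720 · 1 = 1720
Summing: (φ * Id)(2155) = 2155 + 1724 + 2150 + 1720 = 7749.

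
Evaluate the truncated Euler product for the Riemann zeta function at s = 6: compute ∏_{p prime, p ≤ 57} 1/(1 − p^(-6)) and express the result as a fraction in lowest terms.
∏ = 16399916697843255011967930971578711261087839227653922144798329822985430357794635/16120340632419383592544649060829667066167081196619966516987203957241678930116608

The primes p ≤ 57 are [2, 3, 5, 7, 11, 13, 17, 19, 23, 29, 31, 37, 41, 43, 47, 53]. For each prime, (1 − 1/p^6)^(-1) = p^6 / (p^6 − 1). The product is (1 − 1/2^6)^(-1), (1 − 1/3^6)^(-1), (1 − 1/5^6)^(-1), (1 − 1/7^6)^(-1), (1 − 1/11^6)^(-1), (1 − 1/13^6)^(-1), (1 − 1/17^6)^(-1), (1 − 1/19^6)^(-1), (1 − 1/23^6)^(-1), (1 − 1/29^6)^(-1), (1 − 1/31^6)^(-1), (1 − 1/37^6)^(-1), (1 − 1/41^6)^(-1), (1 − 1/43^6)^(-1), (1 − 1/47^6)^(-1), (1 − 1/53^6)^(-1) = ∏ p^6 / (p^6 − 1) = 16399916697843255011967930971578711261087839227653922144798329822985430357794635/16120340632419383592544649060829667066167081196619966516987203957241678930116608.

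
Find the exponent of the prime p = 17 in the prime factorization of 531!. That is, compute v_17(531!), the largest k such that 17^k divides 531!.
v_17(531!) = 32

Legendre's formula: v_p(n!) = Σ_{k ≥ 1} ⌊n / p^k⌋. For p = 17, n = 531, the terms are:
  ⌊531/17^1⌋ = ⌊531/17⌋ = 31
  ⌊531/17^2⌋ = ⌊531/289⌋ = 1
(the next term ⌊531/17^3⌋ = 0, terminating the sum). Summing: v_17(531!) = 31 + 1 = 32.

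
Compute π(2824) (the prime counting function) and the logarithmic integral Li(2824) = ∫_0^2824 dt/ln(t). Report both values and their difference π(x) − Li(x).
π(2824) = 410;  Li(2824) ≈ 420.69;  π(x) − Li(x) ≈ -10.69.

Direct count of primes ≤ 2824 gives π(2824) = 410. Numerical evaluation of the logarithmic integral gives Li(2824) ≈ 420.69. The difference π(x) − Li(x) ≈ -10.69 is typically negative for small/moderate x (Li(x) overestimates), though Littlewood's theorem shows this sign changes infinitely often.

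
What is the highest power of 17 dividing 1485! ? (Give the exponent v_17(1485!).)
v_17(1485!) = 92

Legendre's formula: v_p(n!) = Σ_{k ≥ 1} ⌊n / p^k⌋. For p = 17, n = 1485, the terms are:
  ⌊1485/17^1⌋ = ⌊1485/17⌋ = 87
  ⌊1485/17^2⌋ = ⌊1485/289⌋ = 5
(the next term ⌊1485/17^3⌋ = 0, terminating the sum). Summing: v_17(1485!) = 87 + 5 = 92.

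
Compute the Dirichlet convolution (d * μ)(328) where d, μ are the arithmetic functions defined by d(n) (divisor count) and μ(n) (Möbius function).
(d * μ)(328) = 1

Divisors of 328: [1, 2, 4, 8, 41, 82, 164, 328]. For each d | 328:
  d = 1: d(1) · μ(328/1) = 1 · 0 = 0
  d = 2: d(2) · μ(328/2) = 2 · 0 = 0
  d = 4: d(4) · μ(328/4) = 3 · 1 = 3
  d = 8: d(8) · μ(328/8) = 4 · -1 = -4
  d = 41: d(41) · μ(328/41) = 2 · 0 = 0
  d = 82: d(82) · μ(328/82) = 4 · 0 = 0
  d = 164: d(164) · μ(328/164) = 6 · -1 = -6
  d = 328: d(328) · μ(328/328) = 8 · 1 = 8
Summing: (d * μ)(328) = 0 + 0 + 3 + -4 + 0 + 0 + -6 + 8 = 1.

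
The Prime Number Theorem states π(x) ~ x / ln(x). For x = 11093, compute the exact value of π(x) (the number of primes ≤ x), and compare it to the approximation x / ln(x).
π(11093) = 1345;  x/ln(x) ≈ 1190.99;  relative error ≈ 11.45%.

Directly count primes up to 11093: π(11093) = 1345. The PNT approximation gives 11093/ln(11093) ≈ 11093/9.31407 ≈ 1190.99. Relative error (π(x) − x/ln(x)) / π(x) ≈ 11.45%; the approximation is known to undercount slightly (Li(x) is a better estimate).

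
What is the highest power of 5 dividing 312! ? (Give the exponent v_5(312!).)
v_5(312!) = 76

Legendre's formula: v_p(n!) = Σ_{k ≥ 1} ⌊n / p^k⌋. For p = 5, n = 312, the terms are:
  ⌊312/5^1⌋ = ⌊312/5⌋ = 62
  ⌊312/5^2⌋ = ⌊312/25⌋ = 12
  ⌊312/5^3⌋ = ⌊312/125⌋ = 2
(the next term ⌊312/5^4⌋ = 0, terminating the sum). Summing: v_5(312!) = 62 + 12 + 2 = 76.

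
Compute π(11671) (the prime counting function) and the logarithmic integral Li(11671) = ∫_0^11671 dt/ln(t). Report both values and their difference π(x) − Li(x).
π(11671) = 1400;  Li(11671) ≈ 1426.02;  π(x) − Li(x) ≈ -26.02.

Direct count of primes ≤ 11671 gives π(11671) = 1400. Numerical evaluation of the logarithmic integral gives Li(11671) ≈ 1426.02. The difference π(x) − Li(x) ≈ -26.02 is typically negative for small/moderate x (Li(x) overestimates), though Littlewood's theorem shows this sign changes infinitely often.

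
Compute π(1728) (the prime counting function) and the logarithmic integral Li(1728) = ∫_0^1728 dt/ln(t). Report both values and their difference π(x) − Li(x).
π(1728) = 269;  Li(1728) ≈ 278.68;  π(x) − Li(x) ≈ -9.68.

Direct count of primes ≤ 1728 gives π(1728) = 269. Numerical evaluation of the logarithmic integral gives Li(1728) ≈ 278.68. The difference π(x) − Li(x) ≈ -9.68 is typically negative for small/moderate x (Li(x) overestimates), though Littlewood's theorem shows this sign changes infinitely often.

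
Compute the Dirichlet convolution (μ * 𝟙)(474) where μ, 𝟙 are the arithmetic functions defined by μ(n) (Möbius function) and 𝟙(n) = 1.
(μ * 𝟙)(474) = 0

Divisors of 474: [1, 2, 3, 6, 79, 158, 237, 474]. For each d | 474:
  d = 1: μ(1) · 𝟙(474/1) = 1 · 1 = 1
  d = 2: μ(2) · 𝟙(474/2) = -1 · 1 = -1
  d = 3: μ(3) · 𝟙(474/3) = -1 · 1 = -1
  d = 6: μ(6) · 𝟙(474/6) = 1 · 1 = 1
  d = 79: μ(79) · 𝟙(474/79) = -1 · 1 = -1
  d = 158: μ(158) · 𝟙(474/158) = 1 · 1 = 1
  d = 237: μ(237) · 𝟙(474/237) = 1 · 1 = 1
  d = 474: μ(474) · 𝟙(474/474) = -1 · 1 = -1
Summing: (μ * 𝟙)(474) = 1 + -1 + -1 + 1 + -1 + 1 + 1 + -1 = 0.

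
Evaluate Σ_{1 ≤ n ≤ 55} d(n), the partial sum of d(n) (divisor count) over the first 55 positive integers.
Σ_{n ≤ 55} d(n) = 231

Compute d(n) for each 1 ≤ n ≤ 55: d(1) = 1, d(2) = 2, d(3) = 2, d(4) = 3, d(5) = 2, d(6) = 4, d(7) = 2, d(8) = 4, d(9) = 3, d(10) = 4, d(11) = 2, d(12) = 6, d(13) = 2, d(14) = 4, d(15) = 4, d(16) = 5, d(17) = 2, d(18) = 6, d(19) = 2, d(20) = 6, d(21) = 4, d(22) = 4, d(23) = 2, d(24) = 8, d(25) = 3, d(26) = 4, d(27) = 4, d(28) = 6, d(29) = 2, d(30) = 8, d(31) = 2, d(32) = 6, d(33) = 4, d(34) = 4, d(35) = 4, d(36) = 9, d(37) = 2, d(38) = 4, d(39) = 4, d(40) = 8, d(41) = 2, d(42) = 8, d(43) = 2, d(44) = 6, d(45) = 6, d(46) = 4, d(47) = 2, d(48) = 10, d(49) = 3, d(50) = 6, d(51) = 4, d(52) = 6, d(53) = 2, d(54) = 8, d(55) = 4. Summing all 55 values: 231. (Dirichlet's divisor formula: Σ_{n ≤ x} d(n) = x ln(x) + (2γ − 1) x + O(√x). For x = 55, the asymptotic estimate is ≈ 228.90.)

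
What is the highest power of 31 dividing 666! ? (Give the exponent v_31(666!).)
v_31(666!) = 21

Legendre's formula: v_p(n!) = Σ_{k ≥ 1} ⌊n / p^k⌋. For p = 31, n = 666, the terms are:
  ⌊666/31^1⌋ = ⌊666/31⌋ = 21
(the next term ⌊666/31^2⌋ = 0, terminating the sum). Summing: v_31(666!) = 21 = 21.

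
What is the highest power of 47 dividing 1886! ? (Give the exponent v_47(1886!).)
v_47(1886!) = 40

Legendre's formula: v_p(n!) = Σ_{k ≥ 1} ⌊n / p^k⌋. For p = 47, n = 1886, the terms are:
  ⌊1886/47^1⌋ = ⌊1886/47⌋ = 40
(the next term ⌊1886/47^2⌋ = 0, terminating the sum). Summing: v_47(1886!) = 40 = 40.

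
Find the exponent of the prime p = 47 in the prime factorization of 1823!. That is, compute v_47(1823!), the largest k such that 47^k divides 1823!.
v_47(1823!) = 38

Legendre's formula: v_p(n!) = Σ_{k ≥ 1} ⌊n / p^k⌋. For p = 47, n = 1823, the terms are:
  ⌊1823/47^1⌋ = ⌊1823/47⌋ = 38
(the next term ⌊1823/47^2⌋ = 0, terminating the sum). Summing: v_47(1823!) = 38 = 38.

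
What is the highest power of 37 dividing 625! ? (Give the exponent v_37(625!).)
v_37(625!) = 16

Legendre's formula: v_p(n!) = Σ_{k ≥ 1} ⌊n / p^k⌋. For p = 37, n = 625, the terms are:
  ⌊625/37^1⌋ = ⌊625/37⌋ = 16
(the next term ⌊625/37^2⌋ = 0, terminating the sum). Summing: v_37(625!) = 16 = 16.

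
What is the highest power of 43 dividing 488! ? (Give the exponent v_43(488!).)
v_43(488!) = 11

Legendre's formula: v_p(n!) = Σ_{k ≥ 1} ⌊n / p^k⌋. For p = 43, n = 488, the terms are:
  ⌊488/43^1⌋ = ⌊488/43⌋ = 11
(the next term ⌊488/43^2⌋ = 0, terminating the sum). Summing: v_43(488!) = 11 = 11.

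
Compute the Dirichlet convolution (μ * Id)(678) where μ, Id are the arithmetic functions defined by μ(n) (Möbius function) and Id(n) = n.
(μ * Id)(678) = 224

Divisors of 678: [1, 2, 3, 6, 113, 226, 339, 678]. For each d | 678:
  d = 1: μ(1) · Id(678/1) = 1 · 678 = 678
  d = 2: μ(2) · Id(678/2) = -1 · 339 = -339
  d = 3: μ(3) · Id(678/3) = -1 · 226 = -226
  d = 6: μ(6) · Id(678/6) = 1 · 113 = 113
  d = 113: μ(113) · Id(678/113) = -1 · 6 = -6
  d = 226: μ(226) · Id(678/226) = 1 · 3 = 3
  d = 339: μ(339) · Id(678/339) = 1 · 2 = 2
  d = 678: μ(678) · Id(678/678) = -1 · 1 = -1
Summing: (μ * Id)(678) = 678 + -339 + -226 + 113 + -6 + 3 + 2 + -1 = 224.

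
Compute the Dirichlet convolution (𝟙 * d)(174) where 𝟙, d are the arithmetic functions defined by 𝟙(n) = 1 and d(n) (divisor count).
(𝟙 * d)(174) = 27

Divisors of 174: [1, 2, 3, 6, 29, 58, 87, 174]. For each d | 174:
  d = 1: 𝟙(1) · d(174/1) = 1 · 8 = 8
  d = 2: 𝟙(2) · d(174/2) = 1 · 4 = 4
  d = 3: 𝟙(3) · d(174/3) = 1 · 4 = 4
  d = 6: 𝟙(6) · d(174/6) = 1 · 2 = 2
  d = 29: 𝟙(29) · d(174/29) = 1 · 4 = 4
  d = 58: 𝟙(58) · d(174/58) = 1 · 2 = 2
  d = 87: 𝟙(87) · d(174/87) = 1 · 2 = 2
  d = 174: 𝟙(174) · d(174/174) = 1 · 1 = 1
Summing: (𝟙 * d)(174) = 8 + 4 + 4 + 2 + 4 + 2 + 2 + 1 = 27.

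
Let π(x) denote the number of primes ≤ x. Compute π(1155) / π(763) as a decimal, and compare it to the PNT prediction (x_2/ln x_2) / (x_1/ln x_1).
π(1155)/π(763) = 191/135 ≈ 1.4148;  PNT prediction ≈ 1.4248.

π(763) = 135 and π(1155) = 191, so π(1155)/π(763) ≈ 1.4148. The PNT-predicted ratio is (1155/ln(1155)) / (763/ln(763)) ≈ 1.4248. The two agree to within a few percent, as expected.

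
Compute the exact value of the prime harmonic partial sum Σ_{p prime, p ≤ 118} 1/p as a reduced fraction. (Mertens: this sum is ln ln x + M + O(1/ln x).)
Σ 1/p = 58472171373748331322981543916880425472323867753/31610054640417607788145206291543662493274686990

π(118) = 30, so the primes ≤ 118 are [2, 3, 5, 7, 11, 13, 17, 19, 23, 29, 31, 37, 41, 43, 47, 53, 59, 61, 67, 71, 73, 79, 83, 89, 97, 101, 103, 107, 109, 113]. Summing 1/p over these primes: 58472171373748331322981543916880425472323867753/31610054640417607788145206291543662493274686990 ≈ 1.8498. Mertens estimate ln ln(118) + 0.2615 ≈ 1.8240.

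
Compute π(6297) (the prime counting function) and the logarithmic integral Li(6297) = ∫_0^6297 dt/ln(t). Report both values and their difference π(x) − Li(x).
π(6297) = 818;  Li(6297) ≈ 834.46;  π(x) − Li(x) ≈ -16.46.

Direct count of primes ≤ 6297 gives π(6297) = 818. Numerical evaluation of the logarithmic integral gives Li(6297) ≈ 834.46. The difference π(x) − Li(x) ≈ -16.46 is typically negative for small/moderate x (Li(x) overestimates), though Littlewood's theorem shows this sign changes infinitely often.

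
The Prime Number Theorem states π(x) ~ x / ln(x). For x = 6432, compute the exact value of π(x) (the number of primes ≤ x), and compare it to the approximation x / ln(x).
π(6432) = 836;  x/ln(x) ≈ 733.49;  relative error ≈ 12.26%.

Directly count primes up to 6432: π(6432) = 836. The PNT approximation gives 6432/ln(6432) ≈ 6432/8.76904 ≈ 733.49. Relative error (π(x) − x/ln(x)) / π(x) ≈ 12.26%; the approximation is known to undercount slightly (Li(x) is a better estimate).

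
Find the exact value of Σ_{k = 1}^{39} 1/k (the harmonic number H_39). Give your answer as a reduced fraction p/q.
H_39 = 2066035355155033/485721041551200

Direct summation: H_39 = 1 + 1/2 + ... + 1/39. The least common denominator is lcm(1, ..., 39) = 5342931457063200; over this denominator the numerator is 5342931457063200 + 2671465728531600 + 1780977152354400 + 1335732864265800 + 1068586291412640 + 890488576177200 + 763275922437600 + 667866432132900 + 593659050784800 + 534293145706320 + 485721041551200 + 445244288088600 + 410994727466400 + 381637961218800 + 356195430470880 + 333933216066450 + 314290085709600 + 296829525392400 + 281206918792800 + 267146572853160 + 254425307479200 + 242860520775600 + 232301367698400 + 222622144044300 + 213717258282528 + 205497363733200 + 197886350261600 + 190818980609400 + 184239015760800 + 178097715235440 + 172352627647200 + 166966608033225 + 161907013850400 + 157145042854800 + 152655184487520 + 148414762696200 + 144403552893600 + 140603459396400 + 136998242488800 = 22726388906705363, so H_39 = 22726388906705363/5342931457063200; reducing by gcd(22726388906705363, 5342931457063200) = 11 gives 2066035355155033/485721041551200 ≈ 4.25354. (The PNT-adjacent estimate ln(39) + γ ≈ 4.24078 matches within O(1/n).)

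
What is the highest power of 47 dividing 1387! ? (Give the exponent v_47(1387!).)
v_47(1387!) = 29

Legendre's formula: v_p(n!) = Σ_{k ≥ 1} ⌊n / p^k⌋. For p = 47, n = 1387, the terms are:
  ⌊1387/47^1⌋ = ⌊1387/47⌋ = 29
(the next term ⌊1387/47^2⌋ = 0, terminating the sum). Summing: v_47(1387!) = 29 = 29.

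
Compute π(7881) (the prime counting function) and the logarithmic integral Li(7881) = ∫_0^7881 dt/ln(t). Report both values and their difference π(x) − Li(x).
π(7881) = 996;  Li(7881) ≈ 1013.16;  π(x) − Li(x) ≈ -17.16.

Direct count of primes ≤ 7881 gives π(7881) = 996. Numerical evaluation of the logarithmic integral gives Li(7881) ≈ 1013.16. The difference π(x) − Li(x) ≈ -17.16 is typically negative for small/moderate x (Li(x) overestimates), though Littlewood's theorem shows this sign changes infinitely often.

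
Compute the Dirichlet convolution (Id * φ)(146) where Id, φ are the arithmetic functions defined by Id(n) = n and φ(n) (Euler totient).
(Id * φ)(146) = 435

Divisors of 146: [1, 2, 73, 146]. For each d | 146:
  d = 1: Id(1) · φ(146/1) = 1 · 72 = 72
  d = 2: Id(2) · φ(146/2) = 2 · 72 = 144
  d = 73: Id(73) · φ(146/73) = 73 · 1 = 73
  d = 146: Id(146) · φ(146/146) = 146 · 1 = 146
Summing: (Id * φ)(146) = 72 + 144 + 73 + 146 = 435.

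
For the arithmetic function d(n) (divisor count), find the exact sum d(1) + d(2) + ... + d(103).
Σ_{n ≤ 103} d(n) = 494

Compute d(n) for each 1 ≤ n ≤ 103: d(1) = 1, d(2) = 2, d(3) = 2, d(4) = 3, d(5) = 2, d(6) = 4, d(7) = 2, d(8) = 4, d(9) = 3, d(10) = 4, d(11) = 2, d(12) = 6, d(13) = 2, d(14) = 4, d(15) = 4, d(16) = 5, d(17) = 2, d(18) = 6, d(19) = 2, d(20) = 6, d(21) = 4, d(22) = 4, d(23) = 2, d(24) = 8, d(25) = 3, d(26) = 4, d(27) = 4, d(28) = 6, d(29) = 2, d(30) = 8, d(31) = 2, d(32) = 6, d(33) = 4, d(34) = 4, d(35) = 4, d(36) = 9, d(37) = 2, d(38) = 4, d(39) = 4, d(40) = 8, d(41) = 2, d(42) = 8, d(43) = 2, d(44) = 6, d(45) = 6, d(46) = 4, d(47) = 2, d(48) = 10, d(49) = 3, d(50) = 6, d(51) = 4, d(52) = 6, d(53) = 2, d(54) = 8, d(55) = 4, d(56) = 8, d(57) = 4, d(58) = 4, d(59) = 2, d(60) = 12, d(61) = 2, d(62) = 4, d(63) = 6, d(64) = 7, d(65) = 4, d(66) = 8, d(67) = 2, d(68) = 6, d(69) = 4, d(70) = 8, d(71) = 2, d(72) = 12, d(73) = 2, d(74) = 4, d(75) = 6, d(76) = 6, d(77) = 4, d(78) = 8, d(79) = 2, d(80) = 10, d(81) = 5, d(82) = 4, d(83) = 2, d(84) = 12, d(85) = 4, d(86) = 4, d(87) = 4, d(88) = 8, d(89) = 2, d(90) = 12, d(91) = 4, d(92) = 6, d(93) = 4, d(94) = 4, d(95) = 4, d(96) = 12, d(97) = 2, d(98) = 6, d(99) = 6, d(100) = 9, d(101) = 2, d(102) = 8, d(103) = 2. Summing all 103 values: 494. (Dirichlet's divisor formula: Σ_{n ≤ x} d(n) = x ln(x) + (2γ − 1) x + O(√x). For x = 103, the asymptotic estimate is ≈ 493.28.)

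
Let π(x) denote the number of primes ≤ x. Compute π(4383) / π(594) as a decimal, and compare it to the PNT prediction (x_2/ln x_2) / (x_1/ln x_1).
π(4383)/π(594) = 597/108 ≈ 5.5278;  PNT prediction ≈ 5.6201.

π(594) = 108 and π(4383) = 597, so π(4383)/π(594) ≈ 5.5278. The PNT-predicted ratio is (4383/ln(4383)) / (594/ln(594)) ≈ 5.6201. The two agree to within a few percent, as expected.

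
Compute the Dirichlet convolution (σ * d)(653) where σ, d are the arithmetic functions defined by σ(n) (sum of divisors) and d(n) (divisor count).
(σ * d)(653) = 656

Divisors of 653: [1, 653]. For each d | 653:
  d = 1: σ(1) · d(653/1) = 1 · 2 = 2
  d = 653: σ(653) · d(653/653) = 654 · 1 = 654
Summing: (σ * d)(653) = 2 + 654 = 656.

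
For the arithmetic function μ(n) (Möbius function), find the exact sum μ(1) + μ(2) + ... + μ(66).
Σ_{n ≤ 66} μ(n) = -1

Compute μ(n) for each 1 ≤ n ≤ 66: μ(1) = 1, μ(2) = -1, μ(3) = -1, μ(4) = 0, μ(5) = -1, μ(6) = 1, μ(7) = -1, μ(8) = 0, μ(9) = 0, μ(10) = 1, μ(11) = -1, μ(12) = 0, μ(13) = -1, μ(14) = 1, μ(15) = 1, μ(16) = 0, μ(17) = -1, μ(18) = 0, μ(19) = -1, μ(20) = 0, μ(21) = 1, μ(22) = 1, μ(23) = -1, μ(24) = 0, μ(25) = 0, μ(26) = 1, μ(27) = 0, μ(28) = 0, μ(29) = -1, μ(30) = -1, μ(31) = -1, μ(32) = 0, μ(33) = 1, μ(34) = 1, μ(35) = 1, μ(36) = 0, μ(37) = -1, μ(38) = 1, μ(39) = 1, μ(40) = 0, μ(41) = -1, μ(42) = -1, μ(43) = -1, μ(44) = 0, μ(45) = 0, μ(46) = 1, μ(47) = -1, μ(48) = 0, μ(49) = 0, μ(50) = 0, μ(51) = 1, μ(52) = 0, μ(53) = -1, μ(54) = 0, μ(55) = 1, μ(56) = 0, μ(57) = 1, μ(58) = 1, μ(59) = -1, μ(60) = 0, μ(61) = -1, μ(62) = 1, μ(63) = 0, μ(64) = 0, μ(65) = 1, μ(66) = -1. Summing all 66 values: -1. (Mertens function M(x) = Σ_{n ≤ x} μ(n); on average M(x) should be small (PNT ⟺ M(x) = o(x)).)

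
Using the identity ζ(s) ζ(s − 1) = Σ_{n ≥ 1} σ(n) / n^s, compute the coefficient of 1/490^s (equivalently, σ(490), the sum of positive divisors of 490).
σ(490) = 1026

In the product (Σ m^0/m^s)(Σ k / k^s) = Σ (Σ_{d | n} d) / n^s, the coefficient of 1/n^s is σ(n) = Σ_{d | n} d. For n = 490, divisors are [1, 2, 5, 7, 10, 14, 35, 49, 70, 98, 245, 490]; summing: σ(490) = 1026.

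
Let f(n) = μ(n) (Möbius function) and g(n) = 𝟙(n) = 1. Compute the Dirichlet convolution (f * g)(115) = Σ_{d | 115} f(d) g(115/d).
(μ * 𝟙)(115) = 0

Divisors of 115: [1, 5, 23, 115]. For each d | 115:
  d = 1: μ(1) · 𝟙(115/1) = 1 · 1 = 1
  d = 5: μ(5) · 𝟙(115/5) = -1 · 1 = -1
  d = 23: μ(23) · 𝟙(115/23) = -1 · 1 = -1
  d = 115: μ(115) · 𝟙(115/115) = 1 · 1 = 1
Summing: (μ * 𝟙)(115) = 1 + -1 + -1 + 1 = 0.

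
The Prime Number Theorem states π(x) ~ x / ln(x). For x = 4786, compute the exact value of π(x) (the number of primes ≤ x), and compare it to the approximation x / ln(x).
π(4786) = 642;  x/ln(x) ≈ 564.82;  relative error ≈ 12.02%.

Directly count primes up to 4786: π(4786) = 642. The PNT approximation gives 4786/ln(4786) ≈ 4786/8.47345 ≈ 564.82. Relative error (π(x) − x/ln(x)) / π(x) ≈ 12.02%; the approximation is known to undercount slightly (Li(x) is a better estimate).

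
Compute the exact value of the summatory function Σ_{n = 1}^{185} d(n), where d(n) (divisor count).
Σ_{n ≤ 185} d(n) = 997

Compute d(n) for each 1 ≤ n ≤ 185: d(1) = 1, d(2) = 2, d(3) = 2, d(4) = 3, d(5) = 2, d(6) = 4, d(7) = 2, d(8) = 4, d(9) = 3, d(10) = 4, d(11) = 2, d(12) = 6, d(13) = 2, d(14) = 4, d(15) = 4, d(16) = 5, d(17) = 2, d(18) = 6, d(19) = 2, d(20) = 6, d(21) = 4, d(22) = 4, d(23) = 2, d(24) = 8, d(25) = 3, d(26) = 4, d(27) = 4, d(28) = 6, d(29) = 2, d(30) = 8, d(31) = 2, d(32) = 6, d(33) = 4, d(34) = 4, d(35) = 4, d(36) = 9, d(37) = 2, d(38) = 4, d(39) = 4, d(40) = 8, d(41) = 2, d(42) = 8, d(43) = 2, d(44) = 6, d(45) = 6, d(46) = 4, d(47) = 2, d(48) = 10, d(49) = 3, d(50) = 6, d(51) = 4, d(52) = 6, d(53) = 2, d(54) = 8, d(55) = 4, d(56) = 8, d(57) = 4, d(58) = 4, d(59) = 2, d(60) = 12, d(61) = 2, d(62) = 4, d(63) = 6, d(64) = 7, d(65) = 4, d(66) = 8, d(67) = 2, d(68) = 6, d(69) = 4, d(70) = 8, d(71) = 2, d(72) = 12, d(73) = 2, d(74) = 4, d(75) = 6, d(76) = 6, d(77) = 4, d(78) = 8, d(79) = 2, d(80) = 10, d(81) = 5, d(82) = 4, d(83) = 2, d(84) = 12, d(85) = 4, d(86) = 4, d(87) = 4, d(88) = 8, d(89) = 2, d(90) = 12, d(91) = 4, d(92) = 6, d(93) = 4, d(94) = 4, d(95) = 4, d(96) = 12, d(97) = 2, d(98) = 6, d(99) = 6, d(100) = 9, d(101) = 2, d(102) = 8, d(103) = 2, d(104) = 8, d(105) = 8, d(106) = 4, d(107) = 2, d(108) = 12, d(109) = 2, d(110) = 8, d(111) = 4, d(112) = 10, d(113) = 2, d(114) = 8, d(115) = 4, d(116) = 6, d(117) = 6, d(118) = 4, d(119) = 4, d(120) = 16, d(121) = 3, d(122) = 4, d(123) = 4, d(124) = 6, d(125) = 4, d(126) = 12, d(127) = 2, d(128) = 8, d(129) = 4, d(130) = 8, d(131) = 2, d(132) = 12, d(133) = 4, d(134) = 4, d(135) = 8, d(136) = 8, d(137) = 2, d(138) = 8, d(139) = 2, d(140) = 12, d(141) = 4, d(142) = 4, d(143) = 4, d(144) = 15, d(145) = 4, d(146) = 4, d(147) = 6, d(148) = 6, d(149) = 2, d(150) = 12, d(151) = 2, d(152) = 8, d(153) = 6, d(154) = 8, d(155) = 4, d(156) = 12, d(157) = 2, d(158) = 4, d(159) = 4, d(160) = 12, d(161) = 4, d(162) = 10, d(163) = 2, d(164) = 6, d(165) = 8, d(166) = 4, d(167) = 2, d(168) = 16, d(169) = 3, d(170) = 8, d(171) = 6, d(172) = 6, d(173) = 2, d(174) = 8, d(175) = 6, d(176) = 10, d(177) = 4, d(178) = 4, d(179) = 2, d(180) = 18, d(181) = 2, d(182) = 8, d(183) = 4, d(184) = 8, d(185) = 4. Summing all 185 values: 997. (Dirichlet's divisor formula: Σ_{n ≤ x} d(n) = x ln(x) + (2γ − 1) x + O(√x). For x = 185, the asymptotic estimate is ≈ 994.34.)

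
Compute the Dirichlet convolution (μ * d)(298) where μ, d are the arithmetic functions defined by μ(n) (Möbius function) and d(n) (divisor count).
(μ * d)(298) = 1

Divisors of 298: [1, 2, 149, 298]. For each d | 298:
  d = 1: μ(1) · d(298/1) = 1 · 4 = 4
  d = 2: μ(2) · d(298/2) = -1 · 2 = -2
  d = 149: μ(149) · d(298/149) = -1 · 2 = -2
  d = 298: μ(298) · d(298/298) = 1 · 1 = 1
Summing: (μ * d)(298) = 4 + -2 + -2 + 1 = 1.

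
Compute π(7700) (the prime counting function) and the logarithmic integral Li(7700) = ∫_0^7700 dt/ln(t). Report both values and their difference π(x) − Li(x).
π(7700) = 977;  Li(7700) ≈ 992.96;  π(x) − Li(x) ≈ -15.96.

Direct count of primes ≤ 7700 gives π(7700) = 977. Numerical evaluation of the logarithmic integral gives Li(7700) ≈ 992.96. The difference π(x) − Li(x) ≈ -15.96 is typically negative for small/moderate x (Li(x) overestimates), though Littlewood's theorem shows this sign changes infinitely often.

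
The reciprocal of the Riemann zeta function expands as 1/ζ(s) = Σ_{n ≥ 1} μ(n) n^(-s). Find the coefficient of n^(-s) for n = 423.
μ(423) = 0

Factor n = 423 = 3^2 · 47. μ(n) = 0 if any exponent ≥ 2 (not squarefree); otherwise μ(n) = (−1)^{ω(n)} where ω(n) is the number of distinct prime factors. Applying: μ(423) = 0.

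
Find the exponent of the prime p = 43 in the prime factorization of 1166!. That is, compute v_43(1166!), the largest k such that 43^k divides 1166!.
v_43(1166!) = 27

Legendre's formula: v_p(n!) = Σ_{k ≥ 1} ⌊n / p^k⌋. For p = 43, n = 1166, the terms are:
  ⌊1166/43^1⌋ = ⌊1166/43⌋ = 27
(the next term ⌊1166/43^2⌋ = 0, terminating the sum). Summing: v_43(1166!) = 27 = 27.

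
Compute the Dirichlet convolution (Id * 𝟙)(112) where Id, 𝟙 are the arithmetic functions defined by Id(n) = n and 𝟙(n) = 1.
(Id * 𝟙)(112) = 248

Divisors of 112: [1, 2, 4, 7, 8, 14, 16, 28, 56, 112]. For each d | 112:
  d = 1: Id(1) · 𝟙(112/1) = 1 · 1 = 1
  d = 2: Id(2) · 𝟙(112/2) = 2 · 1 = 2
  d = 4: Id(4) · 𝟙(112/4) = 4 · 1 = 4
  d = 7: Id(7) · 𝟙(112/7) = 7 · 1 = 7
  d = 8: Id(8) · 𝟙(112/8) = 8 · 1 = 8
  d = 14: Id(14) · 𝟙(112/14) = 14 · 1 = 14
  d = 16: Id(16) · 𝟙(112/16) = 16 · 1 = 16
  d = 28: Id(28) · 𝟙(112/28) = 28 · 1 = 28
  d = 56: Id(56) · 𝟙(112/56) = 56 · 1 = 56
  d = 112: Id(112) · 𝟙(112/112) = 112 · 1 = 112
Summing: (Id * 𝟙)(112) = 1 + 2 + 4 + 7 + 8 + 14 + 16 + 28 + 56 + 112 = 248.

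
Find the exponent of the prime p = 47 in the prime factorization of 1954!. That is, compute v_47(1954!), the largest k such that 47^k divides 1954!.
v_47(1954!) = 41

Legendre's formula: v_p(n!) = Σ_{k ≥ 1} ⌊n / p^k⌋. For p = 47, n = 1954, the terms are:
  ⌊1954/47^1⌋ = ⌊1954/47⌋ = 41
(the next term ⌊1954/47^2⌋ = 0, terminating the sum). Summing: v_47(1954!) = 41 = 41.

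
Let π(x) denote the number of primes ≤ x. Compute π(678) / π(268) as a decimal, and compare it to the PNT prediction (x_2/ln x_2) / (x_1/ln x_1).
π(678)/π(268) = 123/56 ≈ 2.1964;  PNT prediction ≈ 2.1697.

π(268) = 56 and π(678) = 123, so π(678)/π(268) ≈ 2.1964. The PNT-predicted ratio is (678/ln(678)) / (268/ln(268)) ≈ 2.1697. The two agree to within a few percent, as expected.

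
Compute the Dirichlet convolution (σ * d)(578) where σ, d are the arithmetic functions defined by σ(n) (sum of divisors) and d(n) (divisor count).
(σ * d)(578) = 1730

Divisors of 578: [1, 2, 17, 34, 289, 578]. For each d | 578:
  d = 1: σ(1) · d(578/1) = 1 · 6 = 6
  d = 2: σ(2) · d(578/2) = 3 · 3 = 9
  d = 17: σ(17) · d(578/17) = 18 · 4 = 72
  d = 34: σ(34) · d(578/34) = 54 · 2 = 108
  d = 289: σ(289) · d(578/289) = 307 · 2 = 614
  d = 578: σ(578) · d(578/578) = 921 · 1 = 921
Summing: (σ * d)(578) = 6 + 9 + 72 + 108 + 614 + 921 = 1730.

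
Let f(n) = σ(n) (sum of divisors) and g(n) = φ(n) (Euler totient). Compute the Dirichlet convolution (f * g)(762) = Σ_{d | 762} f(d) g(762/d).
(σ * φ)(762) = 6096

Divisors of 762: [1, 2, 3, 6, 127, 254, 381, 762]. For each d | 762:
  d = 1: σ(1) · φ(762/1) = 1 · 252 = 252
  d = 2: σ(2) · φ(762/2) = 3 · 252 = 756
  d = 3: σ(3) · φ(762/3) = 4 · 126 = 504
  d = 6: σ(6) · φ(762/6) = 12 · 126 = 1512
  d = 127: σ(127) · φ(762/127) = 128 · 2 = 256
  d = 254: σ(254) · φ(762/254) = 384 · 2 = 768
  d = 381: σ(381) · φ(762/381) = 512 · 1 = 512
  d = 762: σ(762) · φ(762/762) = 1536 · 1 = 1536
Summing: (σ * φ)(762) = 252 + 756 + 504 + 1512 + 256 + 768 + 512 + 1536 = 6096.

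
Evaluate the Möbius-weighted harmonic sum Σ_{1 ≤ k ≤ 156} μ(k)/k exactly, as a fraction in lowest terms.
Σ μ(k)/k = 35386221418707905836854512026342273734410221837967216139/5364750833138837555449767529261714317873456270532298668855

Values of μ(k) for 1 ≤ k ≤ 156: μ(1) = 1, μ(2) = -1, μ(3) = -1, μ(5) = -1, μ(6) = 1, μ(7) = -1, μ(10) = 1, μ(11) = -1, μ(13) = -1, μ(14) = 1, μ(15) = 1, μ(17) = -1, μ(19) = -1, μ(21) = 1, μ(22) = 1, μ(23) = -1, μ(26) = 1, μ(29) = -1, μ(30) = -1, μ(31) = -1, μ(33) = 1, μ(34) = 1, μ(35) = 1, μ(37) = -1, μ(38) = 1, μ(39) = 1, μ(41) = -1, μ(42) = -1, μ(43) = -1, μ(46) = 1, μ(47) = -1, μ(51) = 1, μ(53) = -1, μ(55) = 1, μ(57) = 1, μ(58) = 1, μ(59) = -1, μ(61) = -1, μ(62) = 1, μ(65) = 1, μ(66) = -1, μ(67) = -1, μ(69) = 1, μ(70) = -1, μ(71) = -1, μ(73) = -1, μ(74) = 1, μ(77) = 1, μ(78) = -1, μ(79) = -1, μ(82) = 1, μ(83) = -1, μ(85) = 1, μ(86) = 1, μ(87) = 1, μ(89) = -1, μ(91) = 1, μ(93) = 1, μ(94) = 1, μ(95) = 1, μ(97) = -1, μ(101) = -1, μ(102) = -1, μ(103) = -1, μ(105) = -1, μ(106) = 1, μ(107) = -1, μ(109) = -1, μ(110) = -1, μ(111) = 1, μ(113) = -1, μ(114) = -1, μ(115) = 1, μ(118) = 1, μ(119) = 1, μ(122) = 1, μ(123) = 1, μ(127) = -1, μ(129) = 1, μ(130) = -1, μ(131) = -1, μ(133) = 1, μ(134) = 1, μ(137) = -1, μ(138) = -1, μ(139) = -1, μ(141) = 1, μ(142) = 1, μ(143) = 1, μ(145) = 1, μ(146) = 1, μ(149) = -1, μ(151) = -1, μ(154) = -1, μ(155) = 1, with μ = 0 on non-squarefree integers. Summing μ(k)/k for k where μ(k) ≠ 0 gives 35386221418707905836854512026342273734410221837967216139/5364750833138837555449767529261714317873456270532298668855 ≈ 0.0066. (PNT ⟺ this sum → 0 as n → ∞.)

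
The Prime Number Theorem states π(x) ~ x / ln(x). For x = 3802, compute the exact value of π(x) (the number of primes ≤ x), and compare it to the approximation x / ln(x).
π(3802) = 528;  x/ln(x) ≈ 461.22;  relative error ≈ 12.65%.

Directly count primes up to 3802: π(3802) = 528. The PNT approximation gives 3802/ln(3802) ≈ 3802/8.24328 ≈ 461.22. Relative error (π(x) − x/ln(x)) / π(x) ≈ 12.65%; the approximation is known to undercount slightly (Li(x) is a better estimate).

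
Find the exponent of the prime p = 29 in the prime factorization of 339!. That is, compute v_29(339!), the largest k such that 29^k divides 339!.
v_29(339!) = 11

Legendre's formula: v_p(n!) = Σ_{k ≥ 1} ⌊n / p^k⌋. For p = 29, n = 339, the terms are:
  ⌊339/29^1⌋ = ⌊339/29⌋ = 11
(the next term ⌊339/29^2⌋ = 0, terminating the sum). Summing: v_29(339!) = 11 = 11.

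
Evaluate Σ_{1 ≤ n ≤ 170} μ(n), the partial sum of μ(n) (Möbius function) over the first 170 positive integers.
Σ_{n ≤ 170} μ(n) = -2

Compute μ(n) for each 1 ≤ n ≤ 170: μ(1) = 1, μ(2) = -1, μ(3) = -1, μ(4) = 0, μ(5) = -1, μ(6) = 1, μ(7) = -1, μ(8) = 0, μ(9) = 0, μ(10) = 1, μ(11) = -1, μ(12) = 0, μ(13) = -1, μ(14) = 1, μ(15) = 1, μ(16) = 0, μ(17) = -1, μ(18) = 0, μ(19) = -1, μ(20) = 0, μ(21) = 1, μ(22) = 1, μ(23) = -1, μ(24) = 0, μ(25) = 0, μ(26) = 1, μ(27) = 0, μ(28) = 0, μ(29) = -1, μ(30) = -1, μ(31) = -1, μ(32) = 0, μ(33) = 1, μ(34) = 1, μ(35) = 1, μ(36) = 0, μ(37) = -1, μ(38) = 1, μ(39) = 1, μ(40) = 0, μ(41) = -1, μ(42) = -1, μ(43) = -1, μ(44) = 0, μ(45) = 0, μ(46) = 1, μ(47) = -1, μ(48) = 0, μ(49) = 0, μ(50) = 0, μ(51) = 1, μ(52) = 0, μ(53) = -1, μ(54) = 0, μ(55) = 1, μ(56) = 0, μ(57) = 1, μ(58) = 1, μ(59) = -1, μ(60) = 0, μ(61) = -1, μ(62) = 1, μ(63) = 0, μ(64) = 0, μ(65) = 1, μ(66) = -1, μ(67) = -1, μ(68) = 0, μ(69) = 1, μ(70) = -1, μ(71) = -1, μ(72) = 0, μ(73) = -1, μ(74) = 1, μ(75) = 0, μ(76) = 0, μ(77) = 1, μ(78) = -1, μ(79) = -1, μ(80) = 0, μ(81) = 0, μ(82) = 1, μ(83) = -1, μ(84) = 0, μ(85) = 1, μ(86) = 1, μ(87) = 1, μ(88) = 0, μ(89) = -1, μ(90) = 0, μ(91) = 1, μ(92) = 0, μ(93) = 1, μ(94) = 1, μ(95) = 1, μ(96) = 0, μ(97) = -1, μ(98) = 0, μ(99) = 0, μ(100) = 0, μ(101) = -1, μ(102) = -1, μ(103) = -1, μ(104) = 0, μ(105) = -1, μ(106) = 1, μ(107) = -1, μ(108) = 0, μ(109) = -1, μ(110) = -1, μ(111) = 1, μ(112) = 0, μ(113) = -1, μ(114) = -1, μ(115) = 1, μ(116) = 0, μ(117) = 0, μ(118) = 1, μ(119) = 1, μ(120) = 0, μ(121) = 0, μ(122) = 1, μ(123) = 1, μ(124) = 0, μ(125) = 0, μ(126) = 0, μ(127) = -1, μ(128) = 0, μ(129) = 1, μ(130) = -1, μ(131) = -1, μ(132) = 0, μ(133) = 1, μ(134) = 1, μ(135) = 0, μ(136) = 0, μ(137) = -1, μ(138) = -1, μ(139) = -1, μ(140) = 0, μ(141) = 1, μ(142) = 1, μ(143) = 1, μ(144) = 0, μ(145) = 1, μ(146) = 1, μ(147) = 0, μ(148) = 0, μ(149) = -1, μ(150) = 0, μ(151) = -1, μ(152) = 0, μ(153) = 0, μ(154) = -1, μ(155) = 1, μ(156) = 0, μ(157) = -1, μ(158) = 1, μ(159) = 1, μ(160) = 0, μ(161) = 1, μ(162) = 0, μ(163) = -1, μ(164) = 0, μ(165) = -1, μ(166) = 1, μ(167) = -1, μ(168) = 0, μ(169) = 0, μ(170) = -1. Summing all 170 values: -2. (Mertens function M(x) = Σ_{n ≤ x} μ(n); on average M(x) should be small (PNT ⟺ M(x) = o(x)).)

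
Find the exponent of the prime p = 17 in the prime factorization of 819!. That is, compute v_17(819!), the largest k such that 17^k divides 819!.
v_17(819!) = 50

Legendre's formula: v_p(n!) = Σ_{k ≥ 1} ⌊n / p^k⌋. For p = 17, n = 819, the terms are:
  ⌊819/17^1⌋ = ⌊819/17⌋ = 48
  ⌊819/17^2⌋ = ⌊819/289⌋ = 2
(the next term ⌊819/17^3⌋ = 0, terminating the sum). Summing: v_17(819!) = 48 + 2 = 50.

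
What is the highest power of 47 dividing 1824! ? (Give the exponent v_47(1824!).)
v_47(1824!) = 38

Legendre's formula: v_p(n!) = Σ_{k ≥ 1} ⌊n / p^k⌋. For p = 47, n = 1824, the terms are:
  ⌊1824/47^1⌋ = ⌊1824/47⌋ = 38
(the next term ⌊1824/47^2⌋ = 0, terminating the sum). Summing: v_47(1824!) = 38 = 38.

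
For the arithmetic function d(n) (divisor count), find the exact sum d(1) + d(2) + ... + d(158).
Σ_{n ≤ 158} d(n) = 826

Compute d(n) for each 1 ≤ n ≤ 158: d(1) = 1, d(2) = 2, d(3) = 2, d(4) = 3, d(5) = 2, d(6) = 4, d(7) = 2, d(8) = 4, d(9) = 3, d(10) = 4, d(11) = 2, d(12) = 6, d(13) = 2, d(14) = 4, d(15) = 4, d(16) = 5, d(17) = 2, d(18) = 6, d(19) = 2, d(20) = 6, d(21) = 4, d(22) = 4, d(23) = 2, d(24) = 8, d(25) = 3, d(26) = 4, d(27) = 4, d(28) = 6, d(29) = 2, d(30) = 8, d(31) = 2, d(32) = 6, d(33) = 4, d(34) = 4, d(35) = 4, d(36) = 9, d(37) = 2, d(38) = 4, d(39) = 4, d(40) = 8, d(41) = 2, d(42) = 8, d(43) = 2, d(44) = 6, d(45) = 6, d(46) = 4, d(47) = 2, d(48) = 10, d(49) = 3, d(50) = 6, d(51) = 4, d(52) = 6, d(53) = 2, d(54) = 8, d(55) = 4, d(56) = 8, d(57) = 4, d(58) = 4, d(59) = 2, d(60) = 12, d(61) = 2, d(62) = 4, d(63) = 6, d(64) = 7, d(65) = 4, d(66) = 8, d(67) = 2, d(68) = 6, d(69) = 4, d(70) = 8, d(71) = 2, d(72) = 12, d(73) = 2, d(74) = 4, d(75) = 6, d(76) = 6, d(77) = 4, d(78) = 8, d(79) = 2, d(80) = 10, d(81) = 5, d(82) = 4, d(83) = 2, d(84) = 12, d(85) = 4, d(86) = 4, d(87) = 4, d(88) = 8, d(89) = 2, d(90) = 12, d(91) = 4, d(92) = 6, d(93) = 4, d(94) = 4, d(95) = 4, d(96) = 12, d(97) = 2, d(98) = 6, d(99) = 6, d(100) = 9, d(101) = 2, d(102) = 8, d(103) = 2, d(104) = 8, d(105) = 8, d(106) = 4, d(107) = 2, d(108) = 12, d(109) = 2, d(110) = 8, d(111) = 4, d(112) = 10, d(113) = 2, d(114) = 8, d(115) = 4, d(116) = 6, d(117) = 6, d(118) = 4, d(119) = 4, d(120) = 16, d(121) = 3, d(122) = 4, d(123) = 4, d(124) = 6, d(125) = 4, d(126) = 12, d(127) = 2, d(128) = 8, d(129) = 4, d(130) = 8, d(131) = 2, d(132) = 12, d(133) = 4, d(134) = 4, d(135) = 8, d(136) = 8, d(137) = 2, d(138) = 8, d(139) = 2, d(140) = 12, d(141) = 4, d(142) = 4, d(143) = 4, d(144) = 15, d(145) = 4, d(146) = 4, d(147) = 6, d(148) = 6, d(149) = 2, d(150) = 12, d(151) = 2, d(152) = 8, d(153) = 6, d(154) = 8, d(155) = 4, d(156) = 12, d(157) = 2, d(158) = 4. Summing all 158 values: 826. (Dirichlet's divisor formula: Σ_{n ≤ x} d(n) = x ln(x) + (2γ − 1) x + O(√x). For x = 158, the asymptotic estimate is ≈ 824.29.)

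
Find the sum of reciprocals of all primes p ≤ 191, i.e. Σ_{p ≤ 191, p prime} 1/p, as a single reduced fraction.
Σ 1/p = 1993491118321872720749042237885450777194444627325999952379378899379116158063/1030893141925860008499560888835674370998623848299590975192766715520279329390

π(191) = 43, so the primes ≤ 191 are [2, 3, 5, 7, 11, 13, 17, 19, 23, 29, 31, 37, 41, 43, 47, 53, 59, 61, 67, 71, 73, 79, 83, 89, 97, 101, 103, 107, 109, 113, 127, 131, 137, 139, 149, 151, 157, 163, 167, 173, 179, 181, 191]. Summing 1/p over these primes: 1993491118321872720749042237885450777194444627325999952379378899379116158063/1030893141925860008499560888835674370998623848299590975192766715520279329390 ≈ 1.9338. Mertens estimate ln ln(191) + 0.2615 ≈ 1.9202.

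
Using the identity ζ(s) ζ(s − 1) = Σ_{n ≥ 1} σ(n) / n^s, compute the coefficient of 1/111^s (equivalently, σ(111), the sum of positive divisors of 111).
σ(111) = 152

In the product (Σ m^0/m^s)(Σ k / k^s) = Σ (Σ_{d | n} d) / n^s, the coefficient of 1/n^s is σ(n) = Σ_{d | n} d. For n = 111, divisors are [1, 3, 37, 111]; summing: σ(111) = 152.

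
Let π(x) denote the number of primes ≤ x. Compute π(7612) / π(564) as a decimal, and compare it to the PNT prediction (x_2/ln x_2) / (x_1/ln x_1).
π(7612)/π(564) = 967/103 ≈ 9.3883;  PNT prediction ≈ 9.5665.

π(564) = 103 and π(7612) = 967, so π(7612)/π(564) ≈ 9.3883. The PNT-predicted ratio is (7612/ln(7612)) / (564/ln(564)) ≈ 9.5665. The two agree to within a few percent, as expected.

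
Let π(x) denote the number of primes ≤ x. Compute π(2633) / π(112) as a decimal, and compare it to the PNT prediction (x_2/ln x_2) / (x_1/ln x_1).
π(2633)/π(112) = 382/29 ≈ 13.1724;  PNT prediction ≈ 14.0844.

π(112) = 29 and π(2633) = 382, so π(2633)/π(112) ≈ 13.1724. The PNT-predicted ratio is (2633/ln(2633)) / (112/ln(112)) ≈ 14.0844. The two agree to within a few percent, as expected.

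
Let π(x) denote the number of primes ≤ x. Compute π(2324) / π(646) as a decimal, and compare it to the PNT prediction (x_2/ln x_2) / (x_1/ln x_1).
π(2324)/π(646) = 344/117 ≈ 2.9402;  PNT prediction ≈ 3.0033.

π(646) = 117 and π(2324) = 344, so π(2324)/π(646) ≈ 2.9402. The PNT-predicted ratio is (2324/ln(2324)) / (646/ln(646)) ≈ 3.0033. The two agree to within a few percent, as expected.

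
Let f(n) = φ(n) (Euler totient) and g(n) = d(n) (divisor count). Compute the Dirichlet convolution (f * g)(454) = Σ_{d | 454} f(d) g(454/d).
(φ * d)(454) = 684

Divisors of 454: [1, 2, 227, 454]. For each d | 454:
  d = 1: φ(1) · d(454/1) = 1 · 4 = 4
  d = 2: φ(2) · d(454/2) = 1 · 2 = 2
  d = 227: φ(227) · d(454/227) = 226 · 2 = 452
  d = 454: φ(454) · d(454/454) = 226 · 1 = 226
Summing: (φ * d)(454) = 4 + 2 + 452 + 226 = 684.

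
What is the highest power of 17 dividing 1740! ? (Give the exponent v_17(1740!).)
v_17(1740!) = 108

Legendre's formula: v_p(n!) = Σ_{k ≥ 1} ⌊n / p^k⌋. For p = 17, n = 1740, the terms are:
  ⌊1740/17^1⌋ = ⌊1740/17⌋ = 102
  ⌊1740/17^2⌋ = ⌊1740/289⌋ = 6
(the next term ⌊1740/17^3⌋ = 0, terminating the sum). Summing: v_17(1740!) = 102 + 6 = 108.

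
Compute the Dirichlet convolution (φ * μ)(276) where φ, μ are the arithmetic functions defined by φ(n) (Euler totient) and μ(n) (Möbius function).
(φ * μ)(276) = 21

Divisors of 276: [1, 2, 3, 4, 6, 12, 23, 46, 69, 92, 138, 276]. For each d | 276:
  d = 1: φ(1) · μ(276/1) = 1 · 0 = 0
  d = 2: φ(2) · μ(276/2) = 1 · -1 = -1
  d = 3: φ(3) · μ(276/3) = 2 · 0 = 0
  d = 4: φ(4) · μ(276/4) = 2 · 1 = 2
  d = 6: φ(6) · μ(276/6) = 2 · 1 = 2
  d = 12: φ(12) · μ(276/12) = 4 · -1 = -4
  d = 23: φ(23) · μ(276/23) = 22 · 0 = 0
  d = 46: φ(46) · μ(276/46) = 22 · 1 = 22
  d = 69: φ(69) · μ(276/69) = 44 · 0 = 0
  d = 92: φ(92) · μ(276/92) = 44 · -1 = -44
  d = 138: φ(138) · μ(276/138) = 44 · -1 = -44
  d = 276: φ(276) · μ(276/276) = 88 · 1 = 88
Summing: (φ * μ)(276) = 0 + -1 + 0 + 2 + 2 + -4 + 0 + 22 + 0 + -44 + -44 + 88 = 21.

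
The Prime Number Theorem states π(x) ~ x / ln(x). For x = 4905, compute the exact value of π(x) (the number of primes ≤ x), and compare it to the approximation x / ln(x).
π(4905) = 655;  x/ln(x) ≈ 577.19;  relative error ≈ 11.88%.

Directly count primes up to 4905: π(4905) = 655. The PNT approximation gives 4905/ln(4905) ≈ 4905/8.49801 ≈ 577.19. Relative error (π(x) − x/ln(x)) / π(x) ≈ 11.88%; the approximation is known to undercount slightly (Li(x) is a better estimate).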